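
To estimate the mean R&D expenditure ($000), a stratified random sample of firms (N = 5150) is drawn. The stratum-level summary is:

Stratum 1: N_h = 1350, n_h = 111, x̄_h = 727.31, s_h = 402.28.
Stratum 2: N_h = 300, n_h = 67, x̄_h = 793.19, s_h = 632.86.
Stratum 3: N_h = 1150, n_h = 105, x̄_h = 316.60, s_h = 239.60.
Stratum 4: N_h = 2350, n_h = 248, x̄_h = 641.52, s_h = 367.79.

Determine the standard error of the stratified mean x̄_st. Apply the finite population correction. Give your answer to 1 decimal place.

SE(x̄_st) ≈ 15.3

V̂(x̄_st) = Σ W_h² (1 − n_h/N_h) s_h²/n_h, with W_h = N_h/N and N = 5150:
  stratum 1: (1350/5150)²·(1 − 111/1350)·402.28²/111 = 91.9442
  stratum 2: (300/5150)²·(1 − 67/300)·632.86²/67 = 15.7544
  stratum 3: (1150/5150)²·(1 − 105/1150)·239.60²/105 = 24.7733
  stratum 4: (2350/5150)²·(1 − 248/2350)·367.79²/248 = 101.586
V̂(x̄_st) = 234.058
SE(x̄_st) = √234.058 = 15.299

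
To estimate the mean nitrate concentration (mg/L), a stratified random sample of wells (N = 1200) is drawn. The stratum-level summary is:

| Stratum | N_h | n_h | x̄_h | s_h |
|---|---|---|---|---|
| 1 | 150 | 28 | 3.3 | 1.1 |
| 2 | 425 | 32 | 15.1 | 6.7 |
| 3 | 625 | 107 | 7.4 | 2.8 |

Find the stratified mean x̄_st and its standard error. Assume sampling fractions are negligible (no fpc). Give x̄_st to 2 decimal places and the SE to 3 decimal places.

x̄_st = Σ W_h x̄_h = (150·3.3 + 425·15.1 + 625·7.4)/1200 = 9.61458
V̂(x̄_st) = Σ W_h² s_h²/n_h, with W_h = N_h/N and N = 1200:
  stratum 1: (150/1200)²·1.1²/28 = 0.000675223
  stratum 2: (425/1200)²·6.7²/32 = 0.17596
  stratum 3: (625/1200)²·2.8²/107 = 0.019876
V̂(x̄_st) = 0.196512
SE(x̄_st) = √0.196512 = 0.443296

x̄_st ≈ 9.61, SE ≈ 0.443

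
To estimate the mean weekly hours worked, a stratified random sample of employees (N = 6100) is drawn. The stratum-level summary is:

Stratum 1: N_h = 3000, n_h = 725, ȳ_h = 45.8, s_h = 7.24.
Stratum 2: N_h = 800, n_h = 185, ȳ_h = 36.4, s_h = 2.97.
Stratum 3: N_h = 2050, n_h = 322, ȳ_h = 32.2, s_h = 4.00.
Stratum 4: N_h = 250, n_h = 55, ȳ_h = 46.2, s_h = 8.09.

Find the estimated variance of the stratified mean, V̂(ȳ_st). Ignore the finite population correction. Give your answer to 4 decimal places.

V̂(ȳ_st) ≈ 0.0259

V̂(ȳ_st) = Σ W_h² s_h²/n_h, with W_h = N_h/N and N = 6100:
  stratum 1: (3000/6100)²·7.24²/725 = 0.0174873
  stratum 2: (800/6100)²·2.97²/185 = 0.00082009
  stratum 3: (2050/6100)²·4.00²/322 = 0.00561193
  stratum 4: (250/6100)²·8.09²/55 = 0.00199873
V̂(ȳ_st) = 0.025918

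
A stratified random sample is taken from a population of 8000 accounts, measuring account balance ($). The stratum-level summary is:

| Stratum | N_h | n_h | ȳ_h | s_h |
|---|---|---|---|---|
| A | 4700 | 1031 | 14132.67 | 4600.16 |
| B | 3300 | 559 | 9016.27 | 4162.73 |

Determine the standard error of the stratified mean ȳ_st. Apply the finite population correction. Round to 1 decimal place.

V̂(ȳ_st) = Σ W_h² (1 − n_h/N_h) s_h²/n_h, with W_h = N_h/N and N = 8000:
  stratum A: (4700/8000)²·(1 − 1031/4700)·4600.16²/1031 = 5530.35
  stratum B: (3300/8000)²·(1 − 559/3300)·4162.73²/559 = 4381.15
V̂(ȳ_st) = 9911.5
SE(ȳ_st) = √9911.5 = 99.5565

SE(ȳ_st) ≈ 99.6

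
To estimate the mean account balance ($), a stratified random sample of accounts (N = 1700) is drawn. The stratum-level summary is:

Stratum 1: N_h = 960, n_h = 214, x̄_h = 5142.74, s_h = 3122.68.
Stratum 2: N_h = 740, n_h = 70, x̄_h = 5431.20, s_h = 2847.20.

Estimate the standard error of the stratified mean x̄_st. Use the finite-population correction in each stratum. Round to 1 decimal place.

V̂(x̄_st) = Σ W_h² (1 − n_h/N_h) s_h²/n_h, with W_h = N_h/N and N = 1700:
  stratum 1: (960/1700)²·(1 − 214/960)·3122.68²/214 = 11291.5
  stratum 2: (740/1700)²·(1 − 70/740)·2847.20²/70 = 19867.7
V̂(x̄_st) = 31159.2
SE(x̄_st) = √31159.2 = 176.52

SE(x̄_st) ≈ 176.5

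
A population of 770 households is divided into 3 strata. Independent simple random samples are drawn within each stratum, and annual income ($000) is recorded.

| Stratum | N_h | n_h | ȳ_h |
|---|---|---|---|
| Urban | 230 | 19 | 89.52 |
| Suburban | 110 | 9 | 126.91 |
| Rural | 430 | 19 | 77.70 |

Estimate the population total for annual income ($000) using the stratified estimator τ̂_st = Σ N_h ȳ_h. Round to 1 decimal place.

τ̂_st = Σ N_h ȳ_h = 230·89.52 + 110·126.91 + 430·77.70 = 67960.7

τ̂_st ≈ 67960.7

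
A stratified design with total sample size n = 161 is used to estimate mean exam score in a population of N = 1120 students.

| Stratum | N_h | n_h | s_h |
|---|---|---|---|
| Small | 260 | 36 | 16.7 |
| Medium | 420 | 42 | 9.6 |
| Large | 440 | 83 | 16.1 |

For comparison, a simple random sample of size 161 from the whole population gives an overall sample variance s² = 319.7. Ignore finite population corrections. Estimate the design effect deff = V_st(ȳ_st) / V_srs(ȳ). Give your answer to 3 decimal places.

V̂(ȳ_st) = Σ W_h² s_h²/n_h, with W_h = N_h/N and N = 1120:
  stratum Small: (260/1120)²·16.7²/36 = 0.417485
  stratum Medium: (420/1120)²·9.6²/42 = 0.308571
  stratum Large: (440/1120)²·16.1²/83 = 0.481995
V_st = 1.20805
V_srs = s²/n = 319.7/161 = 1.98571
deff = V_st / V_srs = 1.20805/1.98571 = 0.6084

deff ≈ 0.608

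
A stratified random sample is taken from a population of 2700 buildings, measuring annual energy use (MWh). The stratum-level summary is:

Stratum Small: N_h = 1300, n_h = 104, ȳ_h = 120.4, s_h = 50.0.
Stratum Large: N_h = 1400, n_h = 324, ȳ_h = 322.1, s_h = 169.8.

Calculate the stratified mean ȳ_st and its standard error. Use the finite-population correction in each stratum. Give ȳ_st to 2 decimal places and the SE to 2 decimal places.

ȳ_st = Σ W_h ȳ_h = (1300·120.4 + 1400·322.1)/2700 = 224.98519
V̂(ȳ_st) = Σ W_h² (1 − n_h/N_h) s_h²/n_h, with W_h = N_h/N and N = 2700:
  stratum Small: (1300/2700)²·(1 − 104/1300)·50.0²/104 = 5.12689
  stratum Large: (1400/2700)²·(1 − 324/1400)·169.8²/324 = 18.3884
V̂(ȳ_st) = 23.5153
SE(ȳ_st) = √23.5153 = 4.84925

ȳ_st ≈ 224.99, SE ≈ 4.85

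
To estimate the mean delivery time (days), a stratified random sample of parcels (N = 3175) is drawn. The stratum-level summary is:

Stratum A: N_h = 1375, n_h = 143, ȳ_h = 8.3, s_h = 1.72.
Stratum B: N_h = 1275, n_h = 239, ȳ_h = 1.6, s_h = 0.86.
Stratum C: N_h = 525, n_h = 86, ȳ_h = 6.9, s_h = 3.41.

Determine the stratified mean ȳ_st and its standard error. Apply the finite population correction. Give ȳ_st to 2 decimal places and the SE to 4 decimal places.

ȳ_st = Σ W_h ȳ_h = (1375·8.3 + 1275·1.6 + 525·6.9)/3175 = 5.37795
V̂(ȳ_st) = Σ W_h² (1 − n_h/N_h) s_h²/n_h, with W_h = N_h/N and N = 3175:
  stratum A: (1375/3175)²·(1 − 143/1375)·1.72²/143 = 0.00347654
  stratum B: (1275/3175)²·(1 − 239/1275)·0.86²/239 = 0.000405491
  stratum C: (525/3175)²·(1 − 86/525)·3.41²/86 = 0.00309134
V̂(ȳ_st) = 0.00697337
SE(ȳ_st) = √0.00697337 = 0.0835067

ȳ_st ≈ 5.38, SE ≈ 0.0835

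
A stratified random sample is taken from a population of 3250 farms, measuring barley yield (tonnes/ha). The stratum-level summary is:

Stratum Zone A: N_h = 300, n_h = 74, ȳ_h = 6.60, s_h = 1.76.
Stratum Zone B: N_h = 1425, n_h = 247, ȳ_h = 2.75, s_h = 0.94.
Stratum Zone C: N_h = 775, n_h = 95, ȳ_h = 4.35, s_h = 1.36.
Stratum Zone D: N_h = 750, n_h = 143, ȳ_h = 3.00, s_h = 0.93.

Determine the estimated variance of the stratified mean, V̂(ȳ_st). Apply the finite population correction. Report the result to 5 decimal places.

V̂(ȳ_st) ≈ 0.00207

V̂(ȳ_st) = Σ W_h² (1 − n_h/N_h) s_h²/n_h, with W_h = N_h/N and N = 3250:
  stratum Zone A: (300/3250)²·(1 − 74/300)·1.76²/74 = 0.000268693
  stratum Zone B: (1425/3250)²·(1 − 247/1425)·0.94²/247 = 0.000568528
  stratum Zone C: (775/3250)²·(1 − 95/775)·1.36²/95 = 0.0009714
  stratum Zone D: (750/3250)²·(1 − 143/750)·0.93²/143 = 0.000260683
V̂(ȳ_st) = 0.0020693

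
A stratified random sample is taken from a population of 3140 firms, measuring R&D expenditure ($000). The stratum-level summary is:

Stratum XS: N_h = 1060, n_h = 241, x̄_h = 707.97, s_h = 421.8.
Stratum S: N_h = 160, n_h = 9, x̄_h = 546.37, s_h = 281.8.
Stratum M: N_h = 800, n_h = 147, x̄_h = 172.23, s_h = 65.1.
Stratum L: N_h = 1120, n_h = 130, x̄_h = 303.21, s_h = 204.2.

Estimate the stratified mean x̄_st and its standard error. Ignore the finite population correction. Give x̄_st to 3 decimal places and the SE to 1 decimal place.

x̄_st = Σ W_h x̄_h = (1060·707.97 + 160·546.37 + 800·172.23 + 1120·303.21)/3140 = 418.86834
V̂(x̄_st) = Σ W_h² s_h²/n_h, with W_h = N_h/N and N = 3140:
  stratum XS: (1060/3140)²·421.8²/241 = 84.1295
  stratum S: (160/3140)²·281.8²/9 = 22.9097
  stratum M: (800/3140)²·65.1²/147 = 1.87139
  stratum L: (1120/3140)²·204.2²/130 = 40.808
V̂(x̄_st) = 149.719
SE(x̄_st) = √149.719 = 12.236

x̄_st ≈ 418.868, SE ≈ 12.2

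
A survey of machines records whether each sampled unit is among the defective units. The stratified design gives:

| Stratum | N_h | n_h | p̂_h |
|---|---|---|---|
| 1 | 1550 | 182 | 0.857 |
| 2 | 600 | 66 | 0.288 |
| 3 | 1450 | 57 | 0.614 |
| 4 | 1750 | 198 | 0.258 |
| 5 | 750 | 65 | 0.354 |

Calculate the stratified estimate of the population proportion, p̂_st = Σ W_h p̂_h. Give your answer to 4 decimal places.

N = 6100; stratum weights W_h = N_h/N.
p̂_st = Σ W_h p̂_h = (1550·0.857 + 600·0.288 + 1450·0.614 + 1750·0.258 + 750·0.354)/6100 = 0.50958

p̂_st ≈ 0.5096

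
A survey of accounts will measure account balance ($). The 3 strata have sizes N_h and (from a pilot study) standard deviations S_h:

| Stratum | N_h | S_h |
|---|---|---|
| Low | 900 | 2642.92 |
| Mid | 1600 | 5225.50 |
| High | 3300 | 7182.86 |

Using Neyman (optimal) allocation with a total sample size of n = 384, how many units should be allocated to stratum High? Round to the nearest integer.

Neyman allocation: n_h = n · N_h S_h / Σ N_i S_i, with n = 384.
  stratum Low: N_h·S_h = 900·2642.92 = 2378628.00
  stratum Mid: N_h·S_h = 1600·5225.50 = 8360800.00
  stratum High: N_h·S_h = 3300·7182.86 = 23703438.00
Σ N_h S_h = 34442866.00
n for stratum High = 384·23703438.00/34442866.00 = 264.267 → 264

264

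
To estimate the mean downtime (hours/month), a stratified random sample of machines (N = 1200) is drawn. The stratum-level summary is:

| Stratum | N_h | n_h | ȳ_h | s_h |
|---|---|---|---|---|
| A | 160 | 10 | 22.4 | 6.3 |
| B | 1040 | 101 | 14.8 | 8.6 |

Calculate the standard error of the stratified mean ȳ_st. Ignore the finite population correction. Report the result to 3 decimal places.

V̂(ȳ_st) = Σ W_h² s_h²/n_h, with W_h = N_h/N and N = 1200:
  stratum A: (160/1200)²·6.3²/10 = 0.07056
  stratum B: (1040/1200)²·8.6²/101 = 0.550022
V̂(ȳ_st) = 0.620582
SE(ȳ_st) = √0.620582 = 0.78777

SE(ȳ_st) ≈ 0.788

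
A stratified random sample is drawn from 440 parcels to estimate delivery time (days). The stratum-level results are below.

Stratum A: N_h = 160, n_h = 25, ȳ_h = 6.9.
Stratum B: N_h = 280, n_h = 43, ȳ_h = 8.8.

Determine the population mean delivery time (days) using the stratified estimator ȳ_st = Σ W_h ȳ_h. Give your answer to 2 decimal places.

ȳ_st ≈ 8.11

N = Σ N_h = 440. Stratum weights W_h = N_h/N.
ȳ_st = (160·6.9 + 280·8.8) / 440 = 8.1091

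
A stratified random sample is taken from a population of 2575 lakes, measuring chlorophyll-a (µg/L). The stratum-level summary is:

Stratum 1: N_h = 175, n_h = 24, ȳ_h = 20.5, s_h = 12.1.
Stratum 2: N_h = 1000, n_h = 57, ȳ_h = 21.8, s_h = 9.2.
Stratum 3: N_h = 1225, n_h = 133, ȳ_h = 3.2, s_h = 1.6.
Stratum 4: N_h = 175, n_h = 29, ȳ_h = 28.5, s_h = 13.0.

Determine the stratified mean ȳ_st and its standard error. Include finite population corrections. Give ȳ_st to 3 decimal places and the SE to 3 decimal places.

ȳ_st ≈ 13.318, SE ≈ 0.512

ȳ_st = Σ W_h ȳ_h = (175·20.5 + 1000·21.8 + 1225·3.2 + 175·28.5)/2575 = 13.31845
V̂(ȳ_st) = Σ W_h² (1 − n_h/N_h) s_h²/n_h, with W_h = N_h/N and N = 2575:
  stratum 1: (175/2575)²·(1 − 24/175)·12.1²/24 = 0.024312
  stratum 2: (1000/2575)²·(1 − 57/1000)·9.2²/57 = 0.211183
  stratum 3: (1225/2575)²·(1 − 133/1225)·1.6²/133 = 0.00388323
  stratum 4: (175/2575)²·(1 − 29/175)·13.0²/29 = 0.0224556
V̂(ȳ_st) = 0.261833
SE(ȳ_st) = √0.261833 = 0.511697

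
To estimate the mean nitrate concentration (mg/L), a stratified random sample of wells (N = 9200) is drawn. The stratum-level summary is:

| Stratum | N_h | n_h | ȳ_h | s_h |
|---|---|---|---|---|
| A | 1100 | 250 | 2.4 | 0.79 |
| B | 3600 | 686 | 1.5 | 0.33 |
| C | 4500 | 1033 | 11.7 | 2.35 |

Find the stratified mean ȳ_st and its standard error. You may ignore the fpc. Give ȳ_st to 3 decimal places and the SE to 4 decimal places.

ȳ_st ≈ 6.597, SE ≈ 0.0366

ȳ_st = Σ W_h ȳ_h = (1100·2.4 + 3600·1.5 + 4500·11.7)/9200 = 6.59674
V̂(ȳ_st) = Σ W_h² s_h²/n_h, with W_h = N_h/N and N = 9200:
  stratum A: (1100/9200)²·0.79²/250 = 3.56881e-05
  stratum B: (3600/9200)²·0.33²/686 = 2.43071e-05
  stratum C: (4500/9200)²·2.35²/1033 = 0.00127904
V̂(ȳ_st) = 0.00133904
SE(ȳ_st) = √0.00133904 = 0.0365929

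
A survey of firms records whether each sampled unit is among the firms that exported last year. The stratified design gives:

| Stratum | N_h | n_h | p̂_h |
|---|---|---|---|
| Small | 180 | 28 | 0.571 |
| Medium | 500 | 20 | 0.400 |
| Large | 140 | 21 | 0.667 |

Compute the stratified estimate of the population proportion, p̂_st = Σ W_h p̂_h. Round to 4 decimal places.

p̂_st ≈ 0.4831

N = 820; stratum weights W_h = N_h/N.
p̂_st = Σ W_h p̂_h = (180·0.571 + 500·0.400 + 140·0.667)/820 = 0.48312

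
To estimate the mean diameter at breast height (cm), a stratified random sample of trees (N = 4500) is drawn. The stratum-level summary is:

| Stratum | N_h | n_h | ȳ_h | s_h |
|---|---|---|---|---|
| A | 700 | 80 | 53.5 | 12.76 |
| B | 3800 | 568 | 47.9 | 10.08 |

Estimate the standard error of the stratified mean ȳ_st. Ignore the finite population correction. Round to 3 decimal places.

V̂(ȳ_st) = Σ W_h² s_h²/n_h, with W_h = N_h/N and N = 4500:
  stratum A: (700/4500)²·12.76²/80 = 0.0492473
  stratum B: (3800/4500)²·10.08²/568 = 0.12756
V̂(ȳ_st) = 0.176807
SE(ȳ_st) = √0.176807 = 0.420485

SE(ȳ_st) ≈ 0.420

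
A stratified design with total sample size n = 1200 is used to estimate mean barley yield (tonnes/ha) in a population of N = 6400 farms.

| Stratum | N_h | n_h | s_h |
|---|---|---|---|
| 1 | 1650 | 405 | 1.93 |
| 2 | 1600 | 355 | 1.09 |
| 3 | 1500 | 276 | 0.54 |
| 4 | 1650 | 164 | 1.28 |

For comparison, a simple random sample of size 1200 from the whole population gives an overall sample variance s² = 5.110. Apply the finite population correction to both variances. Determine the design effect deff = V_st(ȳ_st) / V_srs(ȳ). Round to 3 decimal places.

deff ≈ 0.367

V̂(ȳ_st) = Σ W_h² (1 − n_h/N_h) s_h²/n_h, with W_h = N_h/N and N = 6400:
  stratum 1: (1650/6400)²·(1 − 405/1650)·1.93²/405 = 0.000461268
  stratum 2: (1600/6400)²·(1 − 355/1600)·1.09²/355 = 0.000162762
  stratum 3: (1500/6400)²·(1 − 276/1500)·0.54²/276 = 4.73578e-05
  stratum 4: (1650/6400)²·(1 − 164/1650)·1.28²/164 = 0.000598024
V_st = 0.00126941
V_srs = (1 − 1200/6400)·5.110/1200 = 0.0034599
deff = V_st / V_srs = 0.00126941/0.0034599 = 0.3669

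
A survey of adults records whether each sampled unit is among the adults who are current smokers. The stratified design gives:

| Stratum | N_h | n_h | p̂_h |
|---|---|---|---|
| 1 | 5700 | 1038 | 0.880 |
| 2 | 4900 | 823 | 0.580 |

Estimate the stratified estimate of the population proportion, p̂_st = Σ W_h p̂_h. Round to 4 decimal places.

p̂_st ≈ 0.7413

N = 10600; stratum weights W_h = N_h/N.
p̂_st = Σ W_h p̂_h = (5700·0.880 + 4900·0.580)/10600 = 0.74132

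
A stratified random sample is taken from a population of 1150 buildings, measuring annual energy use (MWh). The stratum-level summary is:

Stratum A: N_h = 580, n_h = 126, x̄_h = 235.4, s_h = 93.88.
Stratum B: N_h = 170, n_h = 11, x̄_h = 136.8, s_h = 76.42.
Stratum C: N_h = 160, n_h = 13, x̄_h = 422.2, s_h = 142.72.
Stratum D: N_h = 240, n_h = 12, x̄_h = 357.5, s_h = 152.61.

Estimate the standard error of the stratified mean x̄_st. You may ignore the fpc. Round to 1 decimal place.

SE(x̄_st) ≈ 12.0

V̂(x̄_st) = Σ W_h² s_h²/n_h, with W_h = N_h/N and N = 1150:
  stratum A: (580/1150)²·93.88²/126 = 17.7925
  stratum B: (170/1150)²·76.42²/11 = 11.6018
  stratum C: (160/1150)²·142.72²/13 = 30.3299
  stratum D: (240/1150)²·152.61²/12 = 84.5301
V̂(x̄_st) = 144.254
SE(x̄_st) = √144.254 = 12.0106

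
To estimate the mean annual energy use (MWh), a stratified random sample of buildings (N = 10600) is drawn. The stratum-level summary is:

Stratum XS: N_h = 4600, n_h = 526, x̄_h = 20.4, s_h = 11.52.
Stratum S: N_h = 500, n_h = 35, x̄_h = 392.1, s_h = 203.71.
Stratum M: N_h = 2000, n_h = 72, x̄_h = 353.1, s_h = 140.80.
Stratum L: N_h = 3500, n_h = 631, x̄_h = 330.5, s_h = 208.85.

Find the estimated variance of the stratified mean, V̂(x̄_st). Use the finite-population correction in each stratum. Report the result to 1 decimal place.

V̂(x̄_st) ≈ 18.1

V̂(x̄_st) = Σ W_h² (1 − n_h/N_h) s_h²/n_h, with W_h = N_h/N and N = 10600:
  stratum XS: (4600/10600)²·(1 − 526/4600)·11.52²/526 = 0.042081
  stratum S: (500/10600)²·(1 − 35/500)·203.71²/35 = 2.4534
  stratum M: (2000/10600)²·(1 − 72/2000)·140.80²/72 = 9.44927
  stratum L: (3500/10600)²·(1 − 631/3500)·208.85²/631 = 6.17769
V̂(x̄_st) = 18.1224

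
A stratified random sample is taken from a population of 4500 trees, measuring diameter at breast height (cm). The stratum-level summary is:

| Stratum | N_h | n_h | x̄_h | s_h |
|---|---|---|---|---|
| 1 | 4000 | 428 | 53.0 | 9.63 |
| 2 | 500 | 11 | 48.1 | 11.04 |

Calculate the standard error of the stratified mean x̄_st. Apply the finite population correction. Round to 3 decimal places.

V̂(x̄_st) = Σ W_h² (1 − n_h/N_h) s_h²/n_h, with W_h = N_h/N and N = 4500:
  stratum 1: (4000/4500)²·(1 − 428/4000)·9.63²/428 = 0.152882
  stratum 2: (500/4500)²·(1 − 11/500)·11.04²/11 = 0.133782
V̂(x̄_st) = 0.286664
SE(x̄_st) = √0.286664 = 0.53541

SE(x̄_st) ≈ 0.535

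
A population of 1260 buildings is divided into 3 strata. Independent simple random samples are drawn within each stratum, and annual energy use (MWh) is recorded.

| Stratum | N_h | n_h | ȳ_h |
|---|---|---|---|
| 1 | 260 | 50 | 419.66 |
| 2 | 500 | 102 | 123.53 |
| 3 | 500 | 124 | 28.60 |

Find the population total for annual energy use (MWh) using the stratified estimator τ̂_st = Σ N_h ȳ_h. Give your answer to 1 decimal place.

τ̂_st ≈ 185176.6

τ̂_st = Σ N_h ȳ_h = 260·419.66 + 500·123.53 + 500·28.60 = 185176.6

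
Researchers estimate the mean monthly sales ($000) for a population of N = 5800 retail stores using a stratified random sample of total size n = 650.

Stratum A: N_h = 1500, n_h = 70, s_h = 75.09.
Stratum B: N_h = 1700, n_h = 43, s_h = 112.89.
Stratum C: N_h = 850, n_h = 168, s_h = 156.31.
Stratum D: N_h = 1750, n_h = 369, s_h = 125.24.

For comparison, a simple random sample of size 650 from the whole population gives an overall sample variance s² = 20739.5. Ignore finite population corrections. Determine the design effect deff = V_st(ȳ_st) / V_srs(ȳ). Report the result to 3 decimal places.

deff ≈ 1.186

V̂(ȳ_st) = Σ W_h² s_h²/n_h, with W_h = N_h/N and N = 5800:
  stratum A: (1500/5800)²·75.09²/70 = 5.38757
  stratum B: (1700/5800)²·112.89²/43 = 25.4615
  stratum C: (850/5800)²·156.31²/168 = 3.12353
  stratum D: (1750/5800)²·125.24²/369 = 3.86972
V_st = 37.8423
V_srs = s²/n = 20739.5/650 = 31.9069
deff = V_st / V_srs = 37.8423/31.9069 = 1.1860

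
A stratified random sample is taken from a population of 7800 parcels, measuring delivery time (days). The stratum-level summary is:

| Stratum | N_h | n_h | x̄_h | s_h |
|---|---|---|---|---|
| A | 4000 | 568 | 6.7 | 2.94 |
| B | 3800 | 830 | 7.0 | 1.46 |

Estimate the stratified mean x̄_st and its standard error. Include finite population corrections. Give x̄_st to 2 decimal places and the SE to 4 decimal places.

x̄_st ≈ 6.85, SE ≈ 0.0625

x̄_st = Σ W_h x̄_h = (4000·6.7 + 3800·7.0)/7800 = 6.84615
V̂(x̄_st) = Σ W_h² (1 − n_h/N_h) s_h²/n_h, with W_h = N_h/N and N = 7800:
  stratum A: (4000/7800)²·(1 − 568/4000)·2.94²/568 = 0.00343372
  stratum B: (3800/7800)²·(1 − 830/3800)·1.46²/830 = 0.000476407
V̂(x̄_st) = 0.00391012
SE(x̄_st) = √0.00391012 = 0.062531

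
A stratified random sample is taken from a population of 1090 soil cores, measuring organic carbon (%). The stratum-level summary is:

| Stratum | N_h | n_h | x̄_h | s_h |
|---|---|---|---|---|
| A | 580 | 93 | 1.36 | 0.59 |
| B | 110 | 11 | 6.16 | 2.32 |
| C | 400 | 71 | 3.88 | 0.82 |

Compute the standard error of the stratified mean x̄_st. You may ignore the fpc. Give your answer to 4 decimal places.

V̂(x̄_st) = Σ W_h² s_h²/n_h, with W_h = N_h/N and N = 1090:
  stratum A: (580/1090)²·0.59²/93 = 0.0010598
  stratum B: (110/1090)²·2.32²/11 = 0.00498328
  stratum C: (400/1090)²·0.82²/71 = 0.00127537
V̂(x̄_st) = 0.00731846
SE(x̄_st) = √0.00731846 = 0.085548

SE(x̄_st) ≈ 0.0855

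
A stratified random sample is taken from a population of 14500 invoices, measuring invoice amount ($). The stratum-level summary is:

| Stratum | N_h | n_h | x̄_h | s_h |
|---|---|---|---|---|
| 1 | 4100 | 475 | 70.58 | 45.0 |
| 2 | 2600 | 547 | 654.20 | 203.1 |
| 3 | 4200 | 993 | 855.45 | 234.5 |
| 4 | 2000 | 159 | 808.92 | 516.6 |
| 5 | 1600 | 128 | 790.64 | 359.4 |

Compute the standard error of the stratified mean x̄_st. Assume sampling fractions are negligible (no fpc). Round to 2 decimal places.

V̂(x̄_st) = Σ W_h² s_h²/n_h, with W_h = N_h/N and N = 14500:
  stratum 1: (4100/14500)²·45.0²/475 = 0.34085
  stratum 2: (2600/14500)²·203.1²/547 = 2.42462
  stratum 3: (4200/14500)²·234.5²/993 = 4.64621
  stratum 4: (2000/14500)²·516.6²/159 = 31.9327
  stratum 5: (1600/14500)²·359.4²/128 = 12.2871
V̂(x̄_st) = 51.6315
SE(x̄_st) = √51.6315 = 7.18551

SE(x̄_st) ≈ 7.19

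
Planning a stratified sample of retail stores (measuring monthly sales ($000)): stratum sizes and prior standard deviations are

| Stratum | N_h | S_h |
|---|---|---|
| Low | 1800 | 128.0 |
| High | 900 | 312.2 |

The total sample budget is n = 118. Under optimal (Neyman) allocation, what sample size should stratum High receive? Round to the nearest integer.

Neyman allocation: n_h = n · N_h S_h / Σ N_i S_i, with n = 118.
  stratum Low: N_h·S_h = 1800·128.0 = 230400.00
  stratum High: N_h·S_h = 900·312.2 = 280980.00
Σ N_h S_h = 511380.00
n for stratum High = 118·280980.00/511380.00 = 64.836 → 65

65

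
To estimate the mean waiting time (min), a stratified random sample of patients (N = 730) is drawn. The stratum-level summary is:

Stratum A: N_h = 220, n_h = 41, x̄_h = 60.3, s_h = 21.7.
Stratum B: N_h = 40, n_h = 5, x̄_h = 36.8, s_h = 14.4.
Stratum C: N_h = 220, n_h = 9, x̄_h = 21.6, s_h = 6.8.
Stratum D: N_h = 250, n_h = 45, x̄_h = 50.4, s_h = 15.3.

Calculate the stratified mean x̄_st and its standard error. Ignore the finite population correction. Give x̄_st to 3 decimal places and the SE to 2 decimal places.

x̄_st ≈ 43.959, SE ≈ 1.50

x̄_st = Σ W_h x̄_h = (220·60.3 + 40·36.8 + 220·21.6 + 250·50.4)/730 = 43.95890
V̂(x̄_st) = Σ W_h² s_h²/n_h, with W_h = N_h/N and N = 730:
  stratum A: (220/730)²·21.7²/41 = 1.04312
  stratum B: (40/730)²·14.4²/5 = 0.124517
  stratum C: (220/730)²·6.8²/9 = 0.466632
  stratum D: (250/730)²·15.3²/45 = 0.610105
V̂(x̄_st) = 2.24438
SE(x̄_st) = √2.24438 = 1.49812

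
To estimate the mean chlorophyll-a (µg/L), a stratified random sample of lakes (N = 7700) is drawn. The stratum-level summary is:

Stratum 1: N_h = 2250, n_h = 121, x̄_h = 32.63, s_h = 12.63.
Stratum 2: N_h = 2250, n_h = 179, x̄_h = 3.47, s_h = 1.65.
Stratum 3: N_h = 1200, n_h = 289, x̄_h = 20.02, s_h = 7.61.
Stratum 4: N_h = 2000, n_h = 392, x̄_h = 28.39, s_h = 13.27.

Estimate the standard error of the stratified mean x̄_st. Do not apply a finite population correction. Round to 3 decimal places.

V̂(x̄_st) = Σ W_h² s_h²/n_h, with W_h = N_h/N and N = 7700:
  stratum 1: (2250/7700)²·12.63²/121 = 0.112565
  stratum 2: (2250/7700)²·1.65²/179 = 0.00129867
  stratum 3: (1200/7700)²·7.61²/289 = 0.0048669
  stratum 4: (2000/7700)²·13.27²/392 = 0.0303064
V̂(x̄_st) = 0.149037
SE(x̄_st) = √0.149037 = 0.386054

SE(x̄_st) ≈ 0.386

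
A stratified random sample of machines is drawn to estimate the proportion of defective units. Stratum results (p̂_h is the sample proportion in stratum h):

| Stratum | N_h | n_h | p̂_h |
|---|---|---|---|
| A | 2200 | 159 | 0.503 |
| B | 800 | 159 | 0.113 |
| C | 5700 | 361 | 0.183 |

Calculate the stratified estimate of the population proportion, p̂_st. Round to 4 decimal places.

N = 8700; stratum weights W_h = N_h/N.
p̂_st = Σ W_h p̂_h = (2200·0.503 + 800·0.113 + 5700·0.183)/8700 = 0.25748

p̂_st ≈ 0.2575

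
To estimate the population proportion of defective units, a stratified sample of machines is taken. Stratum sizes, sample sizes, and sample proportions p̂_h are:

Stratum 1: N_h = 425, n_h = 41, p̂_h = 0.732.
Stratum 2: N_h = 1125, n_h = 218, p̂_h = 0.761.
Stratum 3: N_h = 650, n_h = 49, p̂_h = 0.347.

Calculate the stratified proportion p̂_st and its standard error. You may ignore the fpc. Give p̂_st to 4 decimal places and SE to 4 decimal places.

p̂_st ≈ 0.6331, SE ≈ 0.0285

N = 2200; stratum weights W_h = N_h/N.
p̂_st = Σ W_h p̂_h = (425·0.732 + 1125·0.761 + 650·0.347)/2200 = 0.63308
V̂(p̂_st) = Σ W_h² p̂_h(1−p̂_h)/(n_h−1):
  stratum 1: (425/2200)²·0.732·0.268/40 = 0.000183028
  stratum 2: (1125/2200)²·0.761·0.239/217 = 0.000219171
  stratum 3: (650/2200)²·0.347·0.653/48 = 0.000412081
V̂(p̂_st) = 0.00081428; SE = √V̂ = 0.0285356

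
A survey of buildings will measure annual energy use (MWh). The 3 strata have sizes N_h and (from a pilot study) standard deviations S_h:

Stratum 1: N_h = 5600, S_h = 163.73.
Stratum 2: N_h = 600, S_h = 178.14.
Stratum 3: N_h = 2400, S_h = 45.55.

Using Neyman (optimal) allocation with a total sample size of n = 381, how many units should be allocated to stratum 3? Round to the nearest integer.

Neyman allocation: n_h = n · N_h S_h / Σ N_i S_i, with n = 381.
  stratum 1: N_h·S_h = 5600·163.73 = 916888.00
  stratum 2: N_h·S_h = 600·178.14 = 106884.00
  stratum 3: N_h·S_h = 2400·45.55 = 109320.00
Σ N_h S_h = 1133092.00
n for stratum 3 = 381·109320.00/1133092.00 = 36.759 → 37

37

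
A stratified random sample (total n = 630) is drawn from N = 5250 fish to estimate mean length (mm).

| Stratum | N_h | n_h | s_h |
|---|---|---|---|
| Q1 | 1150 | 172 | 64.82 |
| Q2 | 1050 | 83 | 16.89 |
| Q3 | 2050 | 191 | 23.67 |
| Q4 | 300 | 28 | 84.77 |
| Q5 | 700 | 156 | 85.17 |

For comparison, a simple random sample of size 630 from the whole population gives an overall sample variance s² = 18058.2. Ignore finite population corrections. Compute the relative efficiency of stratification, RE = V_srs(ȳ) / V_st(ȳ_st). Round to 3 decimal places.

V̂(ȳ_st) = Σ W_h² s_h²/n_h, with W_h = N_h/N and N = 5250:
  stratum Q1: (1150/5250)²·64.82²/172 = 1.17211
  stratum Q2: (1050/5250)²·16.89²/83 = 0.137481
  stratum Q3: (2050/5250)²·23.67²/191 = 0.447252
  stratum Q4: (300/5250)²·84.77²/28 = 0.838012
  stratum Q5: (700/5250)²·85.17²/156 = 0.826659
V_st = 3.42151
V_srs = s²/n = 18058.2/630 = 28.6638
Relative efficiency = V_srs / V_st = 28.6638/3.42151 = 8.3775

RE ≈ 8.378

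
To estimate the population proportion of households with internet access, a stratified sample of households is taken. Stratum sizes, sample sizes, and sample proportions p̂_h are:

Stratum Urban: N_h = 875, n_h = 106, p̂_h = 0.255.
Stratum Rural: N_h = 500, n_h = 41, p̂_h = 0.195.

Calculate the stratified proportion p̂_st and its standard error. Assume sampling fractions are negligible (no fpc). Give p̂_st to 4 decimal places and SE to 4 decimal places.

N = 1375; stratum weights W_h = N_h/N.
p̂_st = Σ W_h p̂_h = (875·0.255 + 500·0.195)/1375 = 0.23318
V̂(p̂_st) = Σ W_h² p̂_h(1−p̂_h)/(n_h−1):
  stratum Urban: (875/1375)²·0.255·0.745/105 = 0.000732686
  stratum Rural: (500/1375)²·0.195·0.805/40 = 0.000518926
V̂(p̂_st) = 0.00125161; SE = √V̂ = 0.0353781

p̂_st ≈ 0.2332, SE ≈ 0.0354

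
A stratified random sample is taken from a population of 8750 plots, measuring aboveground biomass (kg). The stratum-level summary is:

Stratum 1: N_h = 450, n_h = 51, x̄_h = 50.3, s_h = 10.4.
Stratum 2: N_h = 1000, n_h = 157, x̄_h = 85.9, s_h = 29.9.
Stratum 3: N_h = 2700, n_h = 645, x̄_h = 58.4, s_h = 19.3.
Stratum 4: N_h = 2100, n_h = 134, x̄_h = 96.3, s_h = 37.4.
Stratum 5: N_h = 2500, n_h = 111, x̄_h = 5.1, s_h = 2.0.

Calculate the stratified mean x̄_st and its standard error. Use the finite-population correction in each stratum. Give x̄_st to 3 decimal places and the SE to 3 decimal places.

x̄_st ≈ 54.994, SE ≈ 0.822

x̄_st = Σ W_h x̄_h = (450·50.3 + 1000·85.9 + 2700·58.4 + 2100·96.3 + 2500·5.1)/8750 = 54.99371
V̂(x̄_st) = Σ W_h² (1 − n_h/N_h) s_h²/n_h, with W_h = N_h/N and N = 8750:
  stratum 1: (450/8750)²·(1 − 51/450)·10.4²/51 = 0.00497354
  stratum 2: (1000/8750)²·(1 − 157/1000)·29.9²/157 = 0.0626981
  stratum 3: (2700/8750)²·(1 − 645/2700)·19.3²/645 = 0.0418518
  stratum 4: (2100/8750)²·(1 − 134/2100)·37.4²/134 = 0.562892
  stratum 5: (2500/8750)²·(1 − 111/2500)·2.0²/111 = 0.0028111
V̂(x̄_st) = 0.675227
SE(x̄_st) = √0.675227 = 0.821722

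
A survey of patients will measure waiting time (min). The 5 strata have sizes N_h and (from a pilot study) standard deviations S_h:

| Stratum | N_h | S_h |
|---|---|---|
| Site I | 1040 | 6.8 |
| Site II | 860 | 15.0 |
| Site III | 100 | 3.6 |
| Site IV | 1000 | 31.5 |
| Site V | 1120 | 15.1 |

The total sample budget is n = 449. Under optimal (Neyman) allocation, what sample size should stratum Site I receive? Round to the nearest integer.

46

Neyman allocation: n_h = n · N_h S_h / Σ N_i S_i, with n = 449.
  stratum Site I: N_h·S_h = 1040·6.8 = 7072.00
  stratum Site II: N_h·S_h = 860·15.0 = 12900.00
  stratum Site III: N_h·S_h = 100·3.6 = 360.00
  stratum Site IV: N_h·S_h = 1000·31.5 = 31500.00
  stratum Site V: N_h·S_h = 1120·15.1 = 16912.00
Σ N_h S_h = 68744.00
n for stratum Site I = 449·7072.00/68744.00 = 46.191 → 46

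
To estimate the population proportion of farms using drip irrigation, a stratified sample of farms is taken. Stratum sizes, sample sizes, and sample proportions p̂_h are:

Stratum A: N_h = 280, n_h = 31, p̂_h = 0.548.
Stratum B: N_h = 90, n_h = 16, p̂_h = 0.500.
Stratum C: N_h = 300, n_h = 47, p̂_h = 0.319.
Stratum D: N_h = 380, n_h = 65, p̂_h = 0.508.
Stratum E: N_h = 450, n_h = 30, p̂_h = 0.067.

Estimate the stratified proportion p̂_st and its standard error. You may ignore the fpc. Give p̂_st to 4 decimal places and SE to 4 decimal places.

N = 1500; stratum weights W_h = N_h/N.
p̂_st = Σ W_h p̂_h = (280·0.548 + 90·0.500 + 300·0.319 + 380·0.508 + 450·0.067)/1500 = 0.34489
V̂(p̂_st) = Σ W_h² p̂_h(1−p̂_h)/(n_h−1):
  stratum A: (280/1500)²·0.548·0.452/30 = 0.000287694
  stratum B: (90/1500)²·0.500·0.500/15 = 6e-05
  stratum C: (300/1500)²·0.319·0.681/46 = 0.000188903
  stratum D: (380/1500)²·0.508·0.492/64 = 0.00025063
  stratum E: (450/1500)²·0.067·0.933/29 = 0.000194
V̂(p̂_st) = 0.000981228; SE = √V̂ = 0.0313246

p̂_st ≈ 0.3449, SE ≈ 0.0313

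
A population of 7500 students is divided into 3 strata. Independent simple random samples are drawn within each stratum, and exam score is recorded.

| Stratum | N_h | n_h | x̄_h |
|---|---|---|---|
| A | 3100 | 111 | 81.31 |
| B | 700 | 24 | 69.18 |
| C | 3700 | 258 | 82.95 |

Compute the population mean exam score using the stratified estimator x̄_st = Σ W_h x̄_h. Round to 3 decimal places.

N = Σ N_h = 7500. Stratum weights W_h = N_h/N.
x̄_st = (3100·81.31 + 700·69.18 + 3700·82.95) / 7500 = 80.98693

x̄_st ≈ 80.987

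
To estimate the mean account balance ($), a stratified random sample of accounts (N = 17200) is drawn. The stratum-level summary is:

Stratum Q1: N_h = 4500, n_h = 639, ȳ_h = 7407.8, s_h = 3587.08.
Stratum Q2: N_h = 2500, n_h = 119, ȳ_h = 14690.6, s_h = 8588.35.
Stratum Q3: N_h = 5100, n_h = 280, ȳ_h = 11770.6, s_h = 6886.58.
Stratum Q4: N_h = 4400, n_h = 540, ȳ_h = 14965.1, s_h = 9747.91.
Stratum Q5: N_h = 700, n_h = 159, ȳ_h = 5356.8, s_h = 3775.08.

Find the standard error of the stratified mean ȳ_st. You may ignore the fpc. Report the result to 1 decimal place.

SE(ȳ_st) ≈ 202.6

V̂(ȳ_st) = Σ W_h² s_h²/n_h, with W_h = N_h/N and N = 17200:
  stratum Q1: (4500/17200)²·3587.08²/639 = 1378.32
  stratum Q2: (2500/17200)²·8588.35²/119 = 13094.7
  stratum Q3: (5100/17200)²·6886.58²/280 = 14891.3
  stratum Q4: (4400/17200)²·9747.91²/540 = 11515.4
  stratum Q5: (700/17200)²·3775.08²/159 = 148.455
V̂(ȳ_st) = 41028.1
SE(ȳ_st) = √41028.1 = 202.554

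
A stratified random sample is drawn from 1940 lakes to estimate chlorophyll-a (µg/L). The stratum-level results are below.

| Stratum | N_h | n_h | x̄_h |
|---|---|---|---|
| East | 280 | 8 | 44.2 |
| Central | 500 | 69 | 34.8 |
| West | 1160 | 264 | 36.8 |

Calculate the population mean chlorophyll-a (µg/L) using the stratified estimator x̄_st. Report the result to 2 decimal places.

x̄_st ≈ 37.35

N = Σ N_h = 1940. Stratum weights W_h = N_h/N.
x̄_st = (280·44.2 + 500·34.8 + 1160·36.8) / 1940 = 37.3526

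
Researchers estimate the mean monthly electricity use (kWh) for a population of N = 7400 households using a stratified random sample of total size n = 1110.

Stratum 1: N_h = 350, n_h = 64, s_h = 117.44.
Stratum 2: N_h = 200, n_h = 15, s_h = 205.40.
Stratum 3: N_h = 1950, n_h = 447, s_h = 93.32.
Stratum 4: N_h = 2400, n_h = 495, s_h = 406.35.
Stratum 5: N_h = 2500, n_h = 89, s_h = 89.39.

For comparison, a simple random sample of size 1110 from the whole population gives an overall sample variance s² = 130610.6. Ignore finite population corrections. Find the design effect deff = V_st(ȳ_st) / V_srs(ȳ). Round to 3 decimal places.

deff ≈ 0.418

V̂(ȳ_st) = Σ W_h² s_h²/n_h, with W_h = N_h/N and N = 7400:
  stratum 1: (350/7400)²·117.44²/64 = 0.482086
  stratum 2: (200/7400)²·205.40²/15 = 2.0545
  stratum 3: (1950/7400)²·93.32²/447 = 1.35284
  stratum 4: (2400/7400)²·406.35²/495 = 35.0877
  stratum 5: (2500/7400)²·89.39²/89 = 10.2472
V_st = 49.2243
V_srs = s²/n = 130610.6/1110 = 117.667
deff = V_st / V_srs = 49.2243/117.667 = 0.4183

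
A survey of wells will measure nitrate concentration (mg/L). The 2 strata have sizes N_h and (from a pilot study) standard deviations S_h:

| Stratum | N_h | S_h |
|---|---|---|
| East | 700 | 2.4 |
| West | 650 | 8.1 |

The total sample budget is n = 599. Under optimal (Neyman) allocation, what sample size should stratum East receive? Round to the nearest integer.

Neyman allocation: n_h = n · N_h S_h / Σ N_i S_i, with n = 599.
  stratum East: N_h·S_h = 700·2.4 = 1680.00
  stratum West: N_h·S_h = 650·8.1 = 5265.00
Σ N_h S_h = 6945.00
n for stratum East = 599·1680.00/6945.00 = 144.898 → 145

145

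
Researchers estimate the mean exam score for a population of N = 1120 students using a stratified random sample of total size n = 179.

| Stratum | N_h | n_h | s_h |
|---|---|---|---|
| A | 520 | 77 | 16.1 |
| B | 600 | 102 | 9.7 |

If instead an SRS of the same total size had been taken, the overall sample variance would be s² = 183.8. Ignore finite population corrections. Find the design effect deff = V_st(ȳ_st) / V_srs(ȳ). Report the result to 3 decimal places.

deff ≈ 0.965

V̂(ȳ_st) = Σ W_h² s_h²/n_h, with W_h = N_h/N and N = 1120:
  stratum A: (520/1120)²·16.1²/77 = 0.725657
  stratum B: (600/1120)²·9.7²/102 = 0.264734
V_st = 0.990391
V_srs = s²/n = 183.8/179 = 1.02682
deff = V_st / V_srs = 0.990391/1.02682 = 0.9645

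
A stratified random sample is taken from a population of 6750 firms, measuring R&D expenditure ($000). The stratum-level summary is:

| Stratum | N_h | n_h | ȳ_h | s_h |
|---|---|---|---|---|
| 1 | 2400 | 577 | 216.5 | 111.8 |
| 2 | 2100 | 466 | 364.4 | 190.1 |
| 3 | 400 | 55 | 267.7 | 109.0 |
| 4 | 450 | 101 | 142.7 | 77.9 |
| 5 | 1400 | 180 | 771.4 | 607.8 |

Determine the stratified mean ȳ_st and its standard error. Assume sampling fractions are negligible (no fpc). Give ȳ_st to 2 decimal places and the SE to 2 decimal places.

ȳ_st = Σ W_h ȳ_h = (2400·216.5 + 2100·364.4 + 400·267.7 + 450·142.7 + 1400·771.4)/6750 = 375.71778
V̂(ȳ_st) = Σ W_h² s_h²/n_h, with W_h = N_h/N and N = 6750:
  stratum 1: (2400/6750)²·111.8²/577 = 2.73856
  stratum 2: (2100/6750)²·190.1²/466 = 7.50601
  stratum 3: (400/6750)²·109.0²/55 = 0.758582
  stratum 4: (450/6750)²·77.9²/101 = 0.267037
  stratum 5: (1400/6750)²·607.8²/180 = 88.2871
V̂(ȳ_st) = 99.5573
SE(ȳ_st) = √99.5573 = 9.97784

ȳ_st ≈ 375.72, SE ≈ 9.98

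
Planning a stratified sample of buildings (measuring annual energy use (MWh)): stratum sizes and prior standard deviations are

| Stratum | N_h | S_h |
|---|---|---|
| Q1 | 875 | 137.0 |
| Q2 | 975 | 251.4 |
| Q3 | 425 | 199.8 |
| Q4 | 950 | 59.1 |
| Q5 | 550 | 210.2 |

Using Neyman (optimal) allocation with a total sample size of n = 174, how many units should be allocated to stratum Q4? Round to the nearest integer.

Neyman allocation: n_h = n · N_h S_h / Σ N_i S_i, with n = 174.
  stratum Q1: N_h·S_h = 875·137.0 = 119875.00
  stratum Q2: N_h·S_h = 975·251.4 = 245115.00
  stratum Q3: N_h·S_h = 425·199.8 = 84915.00
  stratum Q4: N_h·S_h = 950·59.1 = 56145.00
  stratum Q5: N_h·S_h = 550·210.2 = 115610.00
Σ N_h S_h = 621660.00
n for stratum Q4 = 174·56145.00/621660.00 = 15.715 → 16

16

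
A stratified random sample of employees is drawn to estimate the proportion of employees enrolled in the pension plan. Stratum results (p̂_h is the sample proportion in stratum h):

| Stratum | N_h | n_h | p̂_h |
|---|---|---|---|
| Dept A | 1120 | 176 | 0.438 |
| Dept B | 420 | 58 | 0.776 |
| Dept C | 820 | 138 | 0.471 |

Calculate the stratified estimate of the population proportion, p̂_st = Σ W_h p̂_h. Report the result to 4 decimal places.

p̂_st ≈ 0.5096

N = 2360; stratum weights W_h = N_h/N.
p̂_st = Σ W_h p̂_h = (1120·0.438 + 420·0.776 + 820·0.471)/2360 = 0.50962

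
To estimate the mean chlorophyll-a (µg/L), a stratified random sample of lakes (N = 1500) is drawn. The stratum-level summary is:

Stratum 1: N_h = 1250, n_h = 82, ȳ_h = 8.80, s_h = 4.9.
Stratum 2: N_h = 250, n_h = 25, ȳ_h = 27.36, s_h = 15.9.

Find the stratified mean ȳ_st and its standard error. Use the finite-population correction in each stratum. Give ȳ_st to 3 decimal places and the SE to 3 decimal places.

ȳ_st ≈ 11.893, SE ≈ 0.665

ȳ_st = Σ W_h ȳ_h = (1250·8.80 + 250·27.36)/1500 = 11.89333
V̂(ȳ_st) = Σ W_h² (1 − n_h/N_h) s_h²/n_h, with W_h = N_h/N and N = 1500:
  stratum 1: (1250/1500)²·(1 − 82/1250)·4.9²/82 = 0.189998
  stratum 2: (250/1500)²·(1 − 25/250)·15.9²/25 = 0.25281
V̂(ȳ_st) = 0.442808
SE(ȳ_st) = √0.442808 = 0.665438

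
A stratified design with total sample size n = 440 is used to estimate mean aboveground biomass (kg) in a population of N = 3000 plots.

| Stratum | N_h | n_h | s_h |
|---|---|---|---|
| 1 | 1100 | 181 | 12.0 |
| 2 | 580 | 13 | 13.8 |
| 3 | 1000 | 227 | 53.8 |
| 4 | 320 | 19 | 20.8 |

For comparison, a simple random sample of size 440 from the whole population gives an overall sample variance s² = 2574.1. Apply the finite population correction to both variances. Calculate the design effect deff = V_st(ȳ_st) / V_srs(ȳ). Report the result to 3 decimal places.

deff ≈ 0.393

V̂(ȳ_st) = Σ W_h² (1 − n_h/N_h) s_h²/n_h, with W_h = N_h/N and N = 3000:
  stratum 1: (1100/3000)²·(1 − 181/1100)·12.0²/181 = 0.0893613
  stratum 2: (580/3000)²·(1 − 13/580)·13.8²/13 = 0.535283
  stratum 3: (1000/3000)²·(1 − 227/1000)·53.8²/227 = 1.09516
  stratum 4: (320/3000)²·(1 − 19/320)·20.8²/19 = 0.243695
V_st = 1.96349
V_srs = (1 − 440/3000)·2574.1/440 = 4.99219
deff = V_st / V_srs = 1.96349/4.99219 = 0.3933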